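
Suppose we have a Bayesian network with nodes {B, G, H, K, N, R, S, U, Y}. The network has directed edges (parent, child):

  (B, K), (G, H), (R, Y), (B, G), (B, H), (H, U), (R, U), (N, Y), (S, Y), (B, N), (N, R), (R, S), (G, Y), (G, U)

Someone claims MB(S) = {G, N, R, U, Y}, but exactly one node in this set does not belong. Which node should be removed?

U

Recall MB(v) = parents ∪ children ∪ spouses, where spouses are the other parents of v's children.
S's children: Y.
Parents of S: R.
Parents of each child, excluding S:
  Y also has parents G, N, R.
MB(S) = {G, N, R, Y}.
U is neither a parent, child, nor co-parent of S, so it does not belong.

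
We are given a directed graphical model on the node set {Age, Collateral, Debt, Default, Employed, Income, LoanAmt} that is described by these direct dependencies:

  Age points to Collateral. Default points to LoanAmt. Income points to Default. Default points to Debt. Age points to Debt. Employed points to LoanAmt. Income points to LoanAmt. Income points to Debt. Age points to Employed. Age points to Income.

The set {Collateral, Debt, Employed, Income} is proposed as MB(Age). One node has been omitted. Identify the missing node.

Default

By definition, MB(Age) is built from Age's parents, Age's children, and the co-parents of Age.
Age has no parents.
Age has children Collateral, Debt, Employed, Income.
Parents of each child, excluding Age:
  Employed: —
  Income: —
  Debt: Default, Income
  Collateral: —
MB(Age) = {Collateral, Debt, Default, Employed, Income}.
Comparing with the claimed set, Default is missing.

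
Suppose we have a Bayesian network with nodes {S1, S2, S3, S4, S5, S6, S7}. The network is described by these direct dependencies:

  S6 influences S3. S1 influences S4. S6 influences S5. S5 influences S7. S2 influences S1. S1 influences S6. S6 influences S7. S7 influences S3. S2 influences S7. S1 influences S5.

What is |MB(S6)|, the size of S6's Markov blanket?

5

S6's parents: S1.
S6's children: S3, S5, S7.
Parents of each child, excluding S6:
  S5: S1
  S7: S2, S5
  S3: S7
MB(S6) = {S1, S2, S3, S5, S7}, which has 5 nodes.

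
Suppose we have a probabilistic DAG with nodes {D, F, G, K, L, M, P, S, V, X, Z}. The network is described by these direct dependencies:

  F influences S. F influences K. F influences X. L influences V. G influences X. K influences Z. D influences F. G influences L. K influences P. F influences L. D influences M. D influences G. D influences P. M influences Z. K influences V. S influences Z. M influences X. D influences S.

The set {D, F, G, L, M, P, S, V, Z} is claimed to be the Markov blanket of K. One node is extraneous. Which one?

G

K has children P, V, Z.
Pa(K) = {F}.
Other parents of K's children:
  P's other parent is D.
  V's other parent is L.
  Z's other parents are M, S.
MB(K) = {D, F, L, M, P, S, V, Z}.
G is neither a parent, child, nor co-parent of K, so it does not belong.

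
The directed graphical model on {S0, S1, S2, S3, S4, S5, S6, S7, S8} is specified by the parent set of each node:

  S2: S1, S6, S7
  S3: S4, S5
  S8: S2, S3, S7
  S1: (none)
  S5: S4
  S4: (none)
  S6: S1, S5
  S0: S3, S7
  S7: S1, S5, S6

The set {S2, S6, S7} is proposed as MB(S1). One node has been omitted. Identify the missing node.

Recall MB(v) = parents ∪ children ∪ spouses, where spouses are the other parents of v's children.
Ch(S1) = {S2, S6, S7}.
Parents of S1: none.
Parents of each child, excluding S1:
  S6 also has parent S5.
  S7's other parents are S5, S6.
  S2 also has parents S6, S7.
MB(S1) = {S2, S5, S6, S7}.
Comparing with the claimed set, S5 is missing.

S5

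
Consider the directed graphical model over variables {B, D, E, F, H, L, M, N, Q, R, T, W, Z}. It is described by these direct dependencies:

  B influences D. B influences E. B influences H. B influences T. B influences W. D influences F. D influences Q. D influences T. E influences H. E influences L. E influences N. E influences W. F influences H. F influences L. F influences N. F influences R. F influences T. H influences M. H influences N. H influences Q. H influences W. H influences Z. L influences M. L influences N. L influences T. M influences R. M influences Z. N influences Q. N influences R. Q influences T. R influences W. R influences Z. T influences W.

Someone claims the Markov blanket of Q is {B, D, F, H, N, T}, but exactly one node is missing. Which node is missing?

A node's Markov blanket = Pa ∪ Ch ∪ (parents of Ch other than the node itself).
Q has parents D, H, N.
Children of Q: T.
Parents of each child, excluding Q:
  T: B, D, F, L
MB(Q) = {B, D, F, H, L, N, T}.
Comparing with the claimed set, L is missing.

L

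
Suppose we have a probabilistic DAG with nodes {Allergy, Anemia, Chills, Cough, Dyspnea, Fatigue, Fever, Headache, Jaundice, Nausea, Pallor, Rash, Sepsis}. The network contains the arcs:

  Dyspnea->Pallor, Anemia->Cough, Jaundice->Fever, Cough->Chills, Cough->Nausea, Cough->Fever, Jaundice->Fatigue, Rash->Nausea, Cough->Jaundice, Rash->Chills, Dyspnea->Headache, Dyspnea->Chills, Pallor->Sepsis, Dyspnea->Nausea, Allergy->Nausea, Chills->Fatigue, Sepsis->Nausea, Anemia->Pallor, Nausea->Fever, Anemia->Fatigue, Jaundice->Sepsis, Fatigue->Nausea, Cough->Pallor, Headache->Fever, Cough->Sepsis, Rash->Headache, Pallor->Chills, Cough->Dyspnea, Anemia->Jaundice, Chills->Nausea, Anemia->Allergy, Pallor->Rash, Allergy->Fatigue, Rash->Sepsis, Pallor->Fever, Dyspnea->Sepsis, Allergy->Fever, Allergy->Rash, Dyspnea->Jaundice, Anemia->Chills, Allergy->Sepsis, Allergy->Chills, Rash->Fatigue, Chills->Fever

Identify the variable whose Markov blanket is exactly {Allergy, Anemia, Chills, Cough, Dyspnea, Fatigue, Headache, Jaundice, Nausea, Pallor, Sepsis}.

Rash

The target node must have every member of {Allergy, Anemia, Chills, Cough, Dyspnea, Fatigue, Headache, Jaundice, Nausea, Pallor, Sepsis} as a parent, child, or co-parent, and no others.
Parents of Rash: Allergy, Pallor; children: Chills, Fatigue, Headache, Nausea, Sepsis; co-parents: Allergy, Anemia, Chills, Cough, Dyspnea, Fatigue, Jaundice, Pallor, Sepsis.
These exactly cover the given set, so the node is Rash.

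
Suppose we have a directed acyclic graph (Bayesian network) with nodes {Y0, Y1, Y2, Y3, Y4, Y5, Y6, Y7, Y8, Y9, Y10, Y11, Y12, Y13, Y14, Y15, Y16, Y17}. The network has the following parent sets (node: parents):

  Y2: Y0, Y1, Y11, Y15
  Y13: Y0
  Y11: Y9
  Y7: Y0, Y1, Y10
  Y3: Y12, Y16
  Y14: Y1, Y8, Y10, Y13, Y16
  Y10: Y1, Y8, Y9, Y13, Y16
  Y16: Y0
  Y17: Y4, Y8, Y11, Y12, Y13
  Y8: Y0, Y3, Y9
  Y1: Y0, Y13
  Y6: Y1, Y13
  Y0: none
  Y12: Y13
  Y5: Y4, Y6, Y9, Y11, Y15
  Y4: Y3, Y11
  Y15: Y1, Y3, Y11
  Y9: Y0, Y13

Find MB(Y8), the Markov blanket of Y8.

{Y0, Y1, Y3, Y4, Y9, Y10, Y11, Y12, Y13, Y14, Y16, Y17}

Pa(Y8) = {Y0, Y3, Y9}.
Y8 has children Y10, Y14, Y17.
Other parents of Y8's children:
  Y10's other parents are Y1, Y9, Y13, Y16.
  Y14 also has parents Y1, Y10, Y13, Y16.
  parents(Y17) \ {Y8} = {Y4, Y11, Y12, Y13}.
Union: {Y0, Y3, Y9} ∪ {Y10, Y14, Y17} ∪ {Y1, Y4, Y9, Y10, Y11, Y12, Y13, Y16} = {Y0, Y1, Y3, Y4, Y9, Y10, Y11, Y12, Y13, Y14, Y16, Y17}.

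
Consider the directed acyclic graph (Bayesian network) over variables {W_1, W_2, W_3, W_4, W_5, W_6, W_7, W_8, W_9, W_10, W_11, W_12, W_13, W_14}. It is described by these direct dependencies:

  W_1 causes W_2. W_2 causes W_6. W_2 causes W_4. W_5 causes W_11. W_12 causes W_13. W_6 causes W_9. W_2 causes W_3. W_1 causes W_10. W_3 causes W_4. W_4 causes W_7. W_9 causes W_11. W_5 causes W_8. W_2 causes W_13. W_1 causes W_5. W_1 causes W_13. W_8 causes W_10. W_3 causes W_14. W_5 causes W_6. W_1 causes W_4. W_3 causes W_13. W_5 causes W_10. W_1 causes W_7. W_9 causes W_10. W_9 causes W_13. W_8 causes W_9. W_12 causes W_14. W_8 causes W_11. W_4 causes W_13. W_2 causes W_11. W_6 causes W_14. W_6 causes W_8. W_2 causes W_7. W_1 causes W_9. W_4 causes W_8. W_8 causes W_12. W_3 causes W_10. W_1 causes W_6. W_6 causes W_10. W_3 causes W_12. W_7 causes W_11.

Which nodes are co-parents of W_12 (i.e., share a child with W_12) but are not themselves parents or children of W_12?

{W_1, W_2, W_4, W_6, W_9}

Children of W_12: W_13, W_14.
  W_13's other parents are W_1, W_2, W_3, W_4, W_9.
  W_14's other parents are W_3, W_6.
Excluding nodes already adjacent to W_12 (W_3, W_8, W_13, W_14), the co-parent-only contribution is {W_1, W_2, W_4, W_6, W_9}.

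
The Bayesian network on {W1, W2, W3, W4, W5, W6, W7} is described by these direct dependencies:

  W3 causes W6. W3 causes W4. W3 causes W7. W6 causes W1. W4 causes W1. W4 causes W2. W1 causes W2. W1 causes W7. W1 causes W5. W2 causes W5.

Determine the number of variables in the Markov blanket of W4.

4

Recall MB(v) = parents ∪ children ∪ spouses, where spouses are the other parents of v's children.
W4 has parent W3.
Ch(W4) = {W1, W2}.
Other parents of W4's children:
  W1: W6
  W2: W1
MB(W4) = {W1, W2, W3, W6}, which has 4 nodes.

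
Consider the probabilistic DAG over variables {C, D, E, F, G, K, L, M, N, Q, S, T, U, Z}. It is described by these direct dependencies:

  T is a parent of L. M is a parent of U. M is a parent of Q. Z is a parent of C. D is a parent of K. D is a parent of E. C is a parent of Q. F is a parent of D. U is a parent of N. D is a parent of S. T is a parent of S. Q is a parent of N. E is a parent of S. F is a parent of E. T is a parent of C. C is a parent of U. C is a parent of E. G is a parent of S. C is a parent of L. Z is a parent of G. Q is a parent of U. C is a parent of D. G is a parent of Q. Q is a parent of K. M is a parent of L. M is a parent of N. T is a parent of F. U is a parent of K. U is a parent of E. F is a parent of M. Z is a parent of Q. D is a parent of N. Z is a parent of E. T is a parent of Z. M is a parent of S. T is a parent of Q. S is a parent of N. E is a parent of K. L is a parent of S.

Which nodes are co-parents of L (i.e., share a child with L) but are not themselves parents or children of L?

Children of L: S.
  parents(S) \ {L} = {D, E, G, M, T}.
Excluding nodes already adjacent to L (C, M, S, T), the co-parent-only contribution is {D, E, G}.

{D, E, G}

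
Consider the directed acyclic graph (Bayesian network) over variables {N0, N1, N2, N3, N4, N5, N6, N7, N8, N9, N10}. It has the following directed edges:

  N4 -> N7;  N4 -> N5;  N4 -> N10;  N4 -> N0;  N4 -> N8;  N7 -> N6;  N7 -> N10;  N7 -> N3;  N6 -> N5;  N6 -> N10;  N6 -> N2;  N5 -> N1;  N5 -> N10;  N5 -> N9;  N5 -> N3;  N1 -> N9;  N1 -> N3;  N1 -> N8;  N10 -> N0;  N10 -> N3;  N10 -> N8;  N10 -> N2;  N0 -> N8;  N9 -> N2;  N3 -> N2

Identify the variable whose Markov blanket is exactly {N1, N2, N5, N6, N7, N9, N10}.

The target node must have every member of {N1, N2, N5, N6, N7, N9, N10} as a parent, child, or co-parent, and no others.
Parents of N3: N1, N5, N7, N10; children: N2; co-parents: N6, N9, N10.
These exactly cover the given set, so the node is N3.

N3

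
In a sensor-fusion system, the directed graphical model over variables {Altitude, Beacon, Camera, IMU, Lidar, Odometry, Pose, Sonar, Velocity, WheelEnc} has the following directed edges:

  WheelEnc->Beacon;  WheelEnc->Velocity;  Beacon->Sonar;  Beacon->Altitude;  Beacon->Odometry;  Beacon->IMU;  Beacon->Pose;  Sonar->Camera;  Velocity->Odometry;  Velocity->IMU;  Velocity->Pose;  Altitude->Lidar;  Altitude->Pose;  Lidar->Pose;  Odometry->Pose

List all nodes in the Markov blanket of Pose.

{Altitude, Beacon, Lidar, Odometry, Velocity}

Recall MB(v) = parents ∪ children ∪ spouses, where spouses are the other parents of v's children.
Pose's parents: Altitude, Beacon, Lidar, Odometry, Velocity.
Pose's children: none.
With no children, Pose has no spouses; the co-parent set is empty.
Taking the union gives {Altitude, Beacon, Lidar, Odometry, Velocity}.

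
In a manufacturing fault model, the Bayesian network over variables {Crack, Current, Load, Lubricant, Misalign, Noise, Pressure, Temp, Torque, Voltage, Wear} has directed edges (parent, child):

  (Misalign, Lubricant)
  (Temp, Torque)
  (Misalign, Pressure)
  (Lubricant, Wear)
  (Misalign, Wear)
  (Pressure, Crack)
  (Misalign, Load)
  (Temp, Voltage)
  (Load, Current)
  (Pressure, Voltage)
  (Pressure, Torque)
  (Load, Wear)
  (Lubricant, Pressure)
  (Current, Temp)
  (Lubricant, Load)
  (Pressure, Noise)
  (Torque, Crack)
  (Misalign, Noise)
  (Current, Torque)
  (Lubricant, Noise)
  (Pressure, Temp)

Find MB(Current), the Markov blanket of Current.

{Load, Pressure, Temp, Torque}

Parents of Current: Load.
Current's children: Temp, Torque.
Other parents of Current's children:
  Temp's other parent is Pressure.
  Torque also has parents Pressure, Temp.
Union: {Load} ∪ {Temp, Torque} ∪ {Pressure, Temp} = {Load, Pressure, Temp, Torque}.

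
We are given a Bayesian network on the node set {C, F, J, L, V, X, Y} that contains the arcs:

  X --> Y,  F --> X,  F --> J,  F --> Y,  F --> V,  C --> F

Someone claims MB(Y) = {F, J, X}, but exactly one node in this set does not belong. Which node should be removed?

J

A node's Markov blanket = Pa ∪ Ch ∪ (parents of Ch other than the node itself).
Parents of Y: F, X.
Y's children: none.
Y has no children, so there are no co-parents.
MB(Y) = {F, X}.
J is neither a parent, child, nor co-parent of Y, so it does not belong.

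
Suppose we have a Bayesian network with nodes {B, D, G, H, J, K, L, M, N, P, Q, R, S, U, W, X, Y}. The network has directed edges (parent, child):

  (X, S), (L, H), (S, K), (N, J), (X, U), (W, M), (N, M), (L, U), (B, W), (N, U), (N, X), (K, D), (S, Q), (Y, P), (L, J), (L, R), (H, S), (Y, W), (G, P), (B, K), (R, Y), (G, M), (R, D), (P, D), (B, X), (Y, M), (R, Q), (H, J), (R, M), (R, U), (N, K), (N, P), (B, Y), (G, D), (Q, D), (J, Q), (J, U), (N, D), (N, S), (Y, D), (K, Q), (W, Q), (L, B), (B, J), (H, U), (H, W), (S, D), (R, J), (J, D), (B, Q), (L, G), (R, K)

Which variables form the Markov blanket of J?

{B, D, G, H, K, L, N, P, Q, R, S, U, W, X, Y}

Pa(J) = {B, H, L, N, R}.
Children of J: D, Q, U.
Parents of each child, excluding J:
  U also has parents H, L, N, R, X.
  Q also has parents B, K, R, S, W.
  D also has parents G, K, N, P, Q, R, S, Y.
So the Markov blanket of J is {B, D, G, H, K, L, N, P, Q, R, S, U, W, X, Y}.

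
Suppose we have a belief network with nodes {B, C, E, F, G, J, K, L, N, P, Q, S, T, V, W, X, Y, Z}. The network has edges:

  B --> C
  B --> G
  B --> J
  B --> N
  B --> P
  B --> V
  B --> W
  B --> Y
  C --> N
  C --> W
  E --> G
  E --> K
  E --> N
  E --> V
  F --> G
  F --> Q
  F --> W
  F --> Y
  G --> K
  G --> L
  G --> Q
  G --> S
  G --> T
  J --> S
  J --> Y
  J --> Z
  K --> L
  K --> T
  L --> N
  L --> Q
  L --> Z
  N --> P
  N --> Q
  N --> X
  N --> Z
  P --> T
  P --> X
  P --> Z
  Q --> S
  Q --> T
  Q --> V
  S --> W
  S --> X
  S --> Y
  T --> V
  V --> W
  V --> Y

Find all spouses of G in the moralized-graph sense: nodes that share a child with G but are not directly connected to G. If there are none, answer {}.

Children of G: K, L, Q, S, T.
  K also has parent E.
  L's other parent is K.
  Q's other parents are F, L, N.
  parents(S) \ {G} = {J, Q}.
  parents(T) \ {G} = {K, P, Q}.
Excluding nodes already adjacent to G (B, E, F, K, L, Q, S, T), the co-parent-only contribution is {J, N, P}.

{J, N, P}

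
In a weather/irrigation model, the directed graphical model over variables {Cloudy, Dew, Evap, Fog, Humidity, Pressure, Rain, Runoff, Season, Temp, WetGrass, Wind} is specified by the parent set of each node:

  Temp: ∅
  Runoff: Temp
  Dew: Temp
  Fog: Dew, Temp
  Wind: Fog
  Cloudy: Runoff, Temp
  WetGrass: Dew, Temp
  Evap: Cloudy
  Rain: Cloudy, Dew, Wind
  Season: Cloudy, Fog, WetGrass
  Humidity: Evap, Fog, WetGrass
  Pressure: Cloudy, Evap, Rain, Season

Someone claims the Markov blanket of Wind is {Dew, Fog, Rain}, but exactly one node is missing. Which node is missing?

Wind's children: Rain.
Wind's parents: Fog.
Parents of each child, excluding Wind:
  Rain also has parents Cloudy, Dew.
MB(Wind) = {Cloudy, Dew, Fog, Rain}.
Comparing with the claimed set, Cloudy is missing.

Cloudy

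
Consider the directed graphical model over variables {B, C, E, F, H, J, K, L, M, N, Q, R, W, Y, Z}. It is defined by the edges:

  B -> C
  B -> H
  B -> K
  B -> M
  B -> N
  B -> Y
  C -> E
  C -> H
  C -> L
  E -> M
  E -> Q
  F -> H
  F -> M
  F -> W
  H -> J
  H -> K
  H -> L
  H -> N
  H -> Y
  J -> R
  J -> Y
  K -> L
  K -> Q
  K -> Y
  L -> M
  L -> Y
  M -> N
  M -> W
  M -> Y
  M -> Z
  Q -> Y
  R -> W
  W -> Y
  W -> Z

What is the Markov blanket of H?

H's children: J, K, L, N, Y.
Parents of H: B, C, F.
Parents of each child, excluding H:
  J: no additional parents.
  K also has parent B.
  L's other parents are C, K.
  N also has parents B, M.
  Y's other parents are B, J, K, L, M, Q, W.
So the Markov blanket of H is {B, C, F, J, K, L, M, N, Q, W, Y}.

{B, C, F, J, K, L, M, N, Q, W, Y}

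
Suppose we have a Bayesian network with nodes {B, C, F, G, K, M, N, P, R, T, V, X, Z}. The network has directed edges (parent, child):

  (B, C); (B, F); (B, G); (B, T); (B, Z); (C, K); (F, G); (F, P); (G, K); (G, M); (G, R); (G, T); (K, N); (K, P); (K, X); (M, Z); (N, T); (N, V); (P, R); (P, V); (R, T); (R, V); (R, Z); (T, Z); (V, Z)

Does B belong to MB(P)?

A node's Markov blanket = Pa ∪ Ch ∪ (parents of Ch other than the node itself).
P has parents F, K.
Children of P: R, V.
Co-parents of P (other parents of its children):
  R also has parent G.
  parents(V) \ {P} = {N, R}.
MB(P) = {F, G, K, N, R, V}; B is not in this set.

No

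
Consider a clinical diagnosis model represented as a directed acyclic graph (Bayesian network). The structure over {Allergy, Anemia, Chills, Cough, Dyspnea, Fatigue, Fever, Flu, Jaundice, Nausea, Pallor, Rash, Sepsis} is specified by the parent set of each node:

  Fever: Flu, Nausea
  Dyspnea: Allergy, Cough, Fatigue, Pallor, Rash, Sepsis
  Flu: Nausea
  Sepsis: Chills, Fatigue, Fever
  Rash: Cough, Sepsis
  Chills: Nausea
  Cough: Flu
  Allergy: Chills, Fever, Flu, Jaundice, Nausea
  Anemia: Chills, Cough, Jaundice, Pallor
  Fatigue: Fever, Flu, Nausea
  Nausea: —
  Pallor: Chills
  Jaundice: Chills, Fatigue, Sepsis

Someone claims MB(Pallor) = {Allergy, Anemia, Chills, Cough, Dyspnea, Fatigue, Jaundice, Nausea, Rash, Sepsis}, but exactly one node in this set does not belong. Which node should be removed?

The Markov blanket of a node is its parents, its children, and the other parents of its children.
Pallor's parents: Chills.
Ch(Pallor) = {Anemia, Dyspnea}.
Co-parents of Pallor (other parents of its children):
  Anemia: Chills, Cough, Jaundice
  Dyspnea: Allergy, Cough, Fatigue, Rash, Sepsis
MB(Pallor) = {Allergy, Anemia, Chills, Cough, Dyspnea, Fatigue, Jaundice, Rash, Sepsis}.
Nausea is neither a parent, child, nor co-parent of Pallor, so it does not belong.

Nausea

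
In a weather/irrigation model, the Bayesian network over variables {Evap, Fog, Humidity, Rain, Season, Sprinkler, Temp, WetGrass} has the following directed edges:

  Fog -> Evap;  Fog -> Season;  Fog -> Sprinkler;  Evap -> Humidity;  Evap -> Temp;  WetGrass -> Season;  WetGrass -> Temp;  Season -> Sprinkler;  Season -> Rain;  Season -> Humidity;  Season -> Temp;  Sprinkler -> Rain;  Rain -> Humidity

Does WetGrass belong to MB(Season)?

Yes

WetGrass is a parent of Season.
So WetGrass ∈ MB(Season).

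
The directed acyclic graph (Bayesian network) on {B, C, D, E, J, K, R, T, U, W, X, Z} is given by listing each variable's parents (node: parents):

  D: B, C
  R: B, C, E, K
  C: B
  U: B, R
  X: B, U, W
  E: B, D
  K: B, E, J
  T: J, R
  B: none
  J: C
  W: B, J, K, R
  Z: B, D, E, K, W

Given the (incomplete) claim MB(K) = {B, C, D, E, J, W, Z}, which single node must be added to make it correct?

Pa(K) = {B, E, J}.
K has children R, W, Z.
For each child, the remaining parents (spouses of K):
  R also has parents B, C, E.
  W's other parents are B, J, R.
  Z's other parents are B, D, E, W.
MB(K) = {B, C, D, E, J, R, W, Z}.
Comparing with the claimed set, R is missing.

R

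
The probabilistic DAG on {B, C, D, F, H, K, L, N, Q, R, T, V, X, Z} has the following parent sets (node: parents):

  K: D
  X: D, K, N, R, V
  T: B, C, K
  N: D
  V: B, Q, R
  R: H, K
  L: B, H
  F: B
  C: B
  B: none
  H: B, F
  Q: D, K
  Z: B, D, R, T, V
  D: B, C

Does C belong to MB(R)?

No

Recall MB(v) = parents ∪ children ∪ spouses, where spouses are the other parents of v's children.
Pa(R) = {H, K}.
R's children: V, X, Z.
Parents of each child, excluding R:
  V: B, Q
  X: D, K, N, V
  Z: B, D, T, V
MB(R) = {B, D, H, K, N, Q, T, V, X, Z}; C is not in this set.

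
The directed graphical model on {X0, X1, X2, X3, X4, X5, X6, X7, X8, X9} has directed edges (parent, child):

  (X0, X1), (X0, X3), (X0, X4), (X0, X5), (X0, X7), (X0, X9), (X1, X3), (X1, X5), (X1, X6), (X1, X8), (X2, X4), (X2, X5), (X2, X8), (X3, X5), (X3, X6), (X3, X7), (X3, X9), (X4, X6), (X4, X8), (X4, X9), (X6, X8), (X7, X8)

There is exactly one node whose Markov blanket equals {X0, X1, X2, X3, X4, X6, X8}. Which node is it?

The target node must have every member of {X0, X1, X2, X3, X4, X6, X8} as a parent, child, or co-parent, and no others.
Parents of X7: X0, X3; children: X8; co-parents: X1, X2, X4, X6.
These exactly cover the given set, so the node is X7.

X7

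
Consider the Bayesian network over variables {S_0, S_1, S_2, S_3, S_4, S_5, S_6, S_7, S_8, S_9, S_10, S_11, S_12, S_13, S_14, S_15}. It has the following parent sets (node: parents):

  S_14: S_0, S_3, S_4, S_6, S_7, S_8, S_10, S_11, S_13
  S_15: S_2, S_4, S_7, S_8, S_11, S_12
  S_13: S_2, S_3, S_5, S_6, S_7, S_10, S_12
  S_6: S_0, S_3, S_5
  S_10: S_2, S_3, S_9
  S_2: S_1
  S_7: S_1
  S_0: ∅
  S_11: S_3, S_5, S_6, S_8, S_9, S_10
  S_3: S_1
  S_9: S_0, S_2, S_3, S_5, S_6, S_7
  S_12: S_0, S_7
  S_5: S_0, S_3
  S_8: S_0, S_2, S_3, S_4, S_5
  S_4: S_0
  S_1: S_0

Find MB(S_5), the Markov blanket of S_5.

A node's Markov blanket = Pa ∪ Ch ∪ (parents of Ch other than the node itself).
S_5's children: S_6, S_8, S_9, S_11, S_13.
Pa(S_5) = {S_0, S_3}.
Co-parents of S_5 (other parents of its children):
  parents(S_6) \ {S_5} = {S_0, S_3}.
  S_8's other parents are S_0, S_2, S_3, S_4.
  S_9's other parents are S_0, S_2, S_3, S_6, S_7.
  S_11's other parents are S_3, S_6, S_8, S_9, S_10.
  parents(S_13) \ {S_5} = {S_2, S_3, S_6, S_7, S_10, S_12}.
So the Markov blanket of S_5 is {S_0, S_2, S_3, S_4, S_6, S_7, S_8, S_9, S_10, S_11, S_12, S_13}.

{S_0, S_2, S_3, S_4, S_6, S_7, S_8, S_9, S_10, S_11, S_12, S_13}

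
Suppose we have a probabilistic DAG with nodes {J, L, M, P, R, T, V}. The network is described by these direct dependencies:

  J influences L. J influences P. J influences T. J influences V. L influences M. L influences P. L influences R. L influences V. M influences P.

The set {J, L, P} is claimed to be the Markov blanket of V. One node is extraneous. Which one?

P

Recall MB(v) = parents ∪ children ∪ spouses, where spouses are the other parents of v's children.
Parents of V: J, L.
Children of V: none.
With no children, V has no spouses; the co-parent set is empty.
MB(V) = {J, L}.
P is neither a parent, child, nor co-parent of V, so it does not belong.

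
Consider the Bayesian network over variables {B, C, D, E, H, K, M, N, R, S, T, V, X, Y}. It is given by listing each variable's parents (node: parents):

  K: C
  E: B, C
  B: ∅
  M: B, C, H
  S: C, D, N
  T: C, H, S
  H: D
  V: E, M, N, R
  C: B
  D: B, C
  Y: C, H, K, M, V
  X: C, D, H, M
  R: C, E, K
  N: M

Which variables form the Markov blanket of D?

By definition, MB(D) is built from D's parents, D's children, and the co-parents of D.
D has parents B, C.
D has children H, S, X.
Parents of each child, excluding D:
  H has no other parent.
  S also has parents C, N.
  X's other parents are C, H, M.
Taking the union gives {B, C, H, M, N, S, X}.

{B, C, H, M, N, S, X}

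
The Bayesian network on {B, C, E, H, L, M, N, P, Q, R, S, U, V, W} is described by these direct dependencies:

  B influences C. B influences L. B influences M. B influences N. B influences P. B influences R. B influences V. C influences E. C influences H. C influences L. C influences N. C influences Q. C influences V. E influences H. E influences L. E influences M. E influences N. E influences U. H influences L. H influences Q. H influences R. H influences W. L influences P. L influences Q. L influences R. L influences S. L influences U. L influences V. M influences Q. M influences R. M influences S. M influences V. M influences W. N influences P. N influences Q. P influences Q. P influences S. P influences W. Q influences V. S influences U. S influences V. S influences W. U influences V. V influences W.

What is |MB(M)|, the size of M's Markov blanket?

13

A node's Markov blanket = Pa ∪ Ch ∪ (parents of Ch other than the node itself).
Pa(M) = {B, E}.
M's children: Q, R, S, V, W.
For each child, the remaining parents (spouses of M):
  parents(Q) \ {M} = {C, H, L, N, P}.
  parents(R) \ {M} = {B, H, L}.
  S's other parents are L, P.
  V also has parents B, C, L, Q, S, U.
  W's other parents are H, P, S, V.
MB(M) = {B, C, E, H, L, N, P, Q, R, S, U, V, W}, which has 13 nodes.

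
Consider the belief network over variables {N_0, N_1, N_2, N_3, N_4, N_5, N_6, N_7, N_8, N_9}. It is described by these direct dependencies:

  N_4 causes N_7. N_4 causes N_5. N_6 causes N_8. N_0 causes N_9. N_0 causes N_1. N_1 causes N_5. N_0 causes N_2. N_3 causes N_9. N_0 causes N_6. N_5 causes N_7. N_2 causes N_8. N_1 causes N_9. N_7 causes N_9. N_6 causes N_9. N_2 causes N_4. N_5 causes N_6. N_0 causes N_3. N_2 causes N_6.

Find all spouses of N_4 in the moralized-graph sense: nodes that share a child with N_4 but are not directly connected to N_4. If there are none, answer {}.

Children of N_4: N_5, N_7.
  N_5's other parent is N_1.
  parents(N_7) \ {N_4} = {N_5}.
Excluding nodes already adjacent to N_4 (N_2, N_5, N_7), the co-parent-only contribution is {N_1}.

{N_1}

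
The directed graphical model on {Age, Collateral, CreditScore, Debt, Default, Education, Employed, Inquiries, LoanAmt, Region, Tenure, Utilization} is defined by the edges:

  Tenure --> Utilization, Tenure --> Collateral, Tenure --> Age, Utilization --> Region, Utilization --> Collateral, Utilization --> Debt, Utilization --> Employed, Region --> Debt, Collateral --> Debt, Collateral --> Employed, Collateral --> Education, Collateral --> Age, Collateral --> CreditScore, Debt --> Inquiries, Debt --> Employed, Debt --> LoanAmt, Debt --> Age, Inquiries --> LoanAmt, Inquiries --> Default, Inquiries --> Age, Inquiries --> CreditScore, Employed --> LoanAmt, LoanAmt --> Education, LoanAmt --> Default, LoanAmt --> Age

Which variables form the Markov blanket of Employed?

Employed's parents: Collateral, Debt, Utilization.
Children of Employed: LoanAmt.
Co-parents of Employed (other parents of its children):
  LoanAmt: Debt, Inquiries
MB(Employed) = {Collateral, Debt, Inquiries, LoanAmt, Utilization}.

{Collateral, Debt, Inquiries, LoanAmt, Utilization}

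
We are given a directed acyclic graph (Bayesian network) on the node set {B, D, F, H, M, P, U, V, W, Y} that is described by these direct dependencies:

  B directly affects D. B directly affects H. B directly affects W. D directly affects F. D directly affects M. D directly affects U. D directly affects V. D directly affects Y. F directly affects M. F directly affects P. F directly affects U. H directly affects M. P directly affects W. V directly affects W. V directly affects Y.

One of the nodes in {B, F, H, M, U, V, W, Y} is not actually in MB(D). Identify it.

W

Pa(D) = {B}.
Children of D: F, M, U, V, Y.
Other parents of D's children:
  F has no other parent.
  parents(M) \ {D} = {F, H}.
  parents(U) \ {D} = {F}.
  V has no other parent.
  parents(Y) \ {D} = {V}.
MB(D) = {B, F, H, M, U, V, Y}.
W is neither a parent, child, nor co-parent of D, so it does not belong.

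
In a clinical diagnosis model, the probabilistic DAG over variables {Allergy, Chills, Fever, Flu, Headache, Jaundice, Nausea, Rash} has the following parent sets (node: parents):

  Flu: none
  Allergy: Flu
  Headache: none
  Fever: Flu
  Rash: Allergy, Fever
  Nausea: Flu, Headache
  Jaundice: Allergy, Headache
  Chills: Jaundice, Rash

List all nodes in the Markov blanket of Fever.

{Allergy, Flu, Rash}

A node's Markov blanket = Pa ∪ Ch ∪ (parents of Ch other than the node itself).
Fever has child Rash.
Fever has parent Flu.
Co-parents of Fever (other parents of its children):
  Rash: Allergy
So the Markov blanket of Fever is {Allergy, Flu, Rash}.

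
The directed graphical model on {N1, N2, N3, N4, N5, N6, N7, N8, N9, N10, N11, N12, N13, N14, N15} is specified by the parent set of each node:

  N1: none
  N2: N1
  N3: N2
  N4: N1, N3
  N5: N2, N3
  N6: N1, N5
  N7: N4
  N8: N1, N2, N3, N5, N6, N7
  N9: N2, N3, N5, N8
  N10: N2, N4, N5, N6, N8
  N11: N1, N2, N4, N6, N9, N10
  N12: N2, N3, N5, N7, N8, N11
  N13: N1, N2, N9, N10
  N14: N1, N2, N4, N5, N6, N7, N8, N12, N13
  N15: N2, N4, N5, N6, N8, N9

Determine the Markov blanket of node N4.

{N1, N2, N3, N5, N6, N7, N8, N9, N10, N11, N12, N13, N14, N15}

By definition, MB(N4) is built from N4's parents, N4's children, and the co-parents of N4.
Pa(N4) = {N1, N3}.
Ch(N4) = {N7, N10, N11, N14, N15}.
Co-parents of N4 (other parents of its children):
  N7 has no other parent.
  N10's other parents are N2, N5, N6, N8.
  parents(N11) \ {N4} = {N1, N2, N6, N9, N10}.
  parents(N14) \ {N4} = {N1, N2, N5, N6, N7, N8, N12, N13}.
  parents(N15) \ {N4} = {N2, N5, N6, N8, N9}.
MB(N4) = {N1, N2, N3, N5, N6, N7, N8, N9, N10, N11, N12, N13, N14, N15}.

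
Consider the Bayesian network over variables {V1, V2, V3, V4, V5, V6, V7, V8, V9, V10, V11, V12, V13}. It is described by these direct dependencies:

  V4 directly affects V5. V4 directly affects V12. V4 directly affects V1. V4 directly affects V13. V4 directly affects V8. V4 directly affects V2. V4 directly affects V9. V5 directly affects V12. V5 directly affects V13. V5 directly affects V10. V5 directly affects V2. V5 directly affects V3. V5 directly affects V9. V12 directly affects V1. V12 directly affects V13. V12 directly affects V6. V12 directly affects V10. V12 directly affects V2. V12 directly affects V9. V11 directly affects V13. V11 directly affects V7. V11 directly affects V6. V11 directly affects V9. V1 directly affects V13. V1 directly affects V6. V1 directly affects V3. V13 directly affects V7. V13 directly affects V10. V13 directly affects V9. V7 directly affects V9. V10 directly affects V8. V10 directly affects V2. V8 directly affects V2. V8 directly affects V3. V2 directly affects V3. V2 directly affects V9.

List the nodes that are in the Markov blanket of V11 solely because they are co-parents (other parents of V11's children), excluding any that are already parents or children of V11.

Children of V11: V6, V7, V9, V13.
  V13 also has parents V1, V4, V5, V12.
  V7's other parent is V13.
  parents(V6) \ {V11} = {V1, V12}.
  V9's other parents are V2, V4, V5, V7, V12, V13.
Excluding nodes already adjacent to V11 (V6, V7, V9, V13), the co-parent-only contribution is {V1, V2, V4, V5, V12}.

{V1, V2, V4, V5, V12}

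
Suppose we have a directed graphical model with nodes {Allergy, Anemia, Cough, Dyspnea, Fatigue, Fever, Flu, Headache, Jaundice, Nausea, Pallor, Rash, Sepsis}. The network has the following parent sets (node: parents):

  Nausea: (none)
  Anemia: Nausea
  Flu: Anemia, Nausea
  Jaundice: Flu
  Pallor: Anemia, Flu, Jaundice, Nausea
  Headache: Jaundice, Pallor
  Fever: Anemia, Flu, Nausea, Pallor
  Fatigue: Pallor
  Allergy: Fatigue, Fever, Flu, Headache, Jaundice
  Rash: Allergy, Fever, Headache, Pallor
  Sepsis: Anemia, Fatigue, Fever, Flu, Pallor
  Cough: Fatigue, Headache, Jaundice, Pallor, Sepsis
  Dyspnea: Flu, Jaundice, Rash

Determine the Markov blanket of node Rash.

{Allergy, Dyspnea, Fever, Flu, Headache, Jaundice, Pallor}

By definition, MB(Rash) is built from Rash's parents, Rash's children, and the co-parents of Rash.
Rash has child Dyspnea.
Rash has parents Allergy, Fever, Headache, Pallor.
Co-parents of Rash (other parents of its children):
  Dyspnea: Flu, Jaundice
So the Markov blanket of Rash is {Allergy, Dyspnea, Fever, Flu, Headache, Jaundice, Pallor}.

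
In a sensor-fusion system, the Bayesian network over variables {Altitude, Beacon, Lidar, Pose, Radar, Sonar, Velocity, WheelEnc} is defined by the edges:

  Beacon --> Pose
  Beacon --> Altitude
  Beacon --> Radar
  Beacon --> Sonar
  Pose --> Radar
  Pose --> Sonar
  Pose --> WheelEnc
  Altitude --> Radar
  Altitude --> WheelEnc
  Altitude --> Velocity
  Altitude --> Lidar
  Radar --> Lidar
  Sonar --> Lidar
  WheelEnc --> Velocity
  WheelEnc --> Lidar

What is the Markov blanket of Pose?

Recall MB(v) = parents ∪ children ∪ spouses, where spouses are the other parents of v's children.
Children of Pose: Radar, Sonar, WheelEnc.
Pose's parents: Beacon.
Co-parents of Pose (other parents of its children):
  Radar: Altitude, Beacon
  Sonar: Beacon
  WheelEnc: Altitude
MB(Pose) = {Altitude, Beacon, Radar, Sonar, WheelEnc}.

{Altitude, Beacon, Radar, Sonar, WheelEnc}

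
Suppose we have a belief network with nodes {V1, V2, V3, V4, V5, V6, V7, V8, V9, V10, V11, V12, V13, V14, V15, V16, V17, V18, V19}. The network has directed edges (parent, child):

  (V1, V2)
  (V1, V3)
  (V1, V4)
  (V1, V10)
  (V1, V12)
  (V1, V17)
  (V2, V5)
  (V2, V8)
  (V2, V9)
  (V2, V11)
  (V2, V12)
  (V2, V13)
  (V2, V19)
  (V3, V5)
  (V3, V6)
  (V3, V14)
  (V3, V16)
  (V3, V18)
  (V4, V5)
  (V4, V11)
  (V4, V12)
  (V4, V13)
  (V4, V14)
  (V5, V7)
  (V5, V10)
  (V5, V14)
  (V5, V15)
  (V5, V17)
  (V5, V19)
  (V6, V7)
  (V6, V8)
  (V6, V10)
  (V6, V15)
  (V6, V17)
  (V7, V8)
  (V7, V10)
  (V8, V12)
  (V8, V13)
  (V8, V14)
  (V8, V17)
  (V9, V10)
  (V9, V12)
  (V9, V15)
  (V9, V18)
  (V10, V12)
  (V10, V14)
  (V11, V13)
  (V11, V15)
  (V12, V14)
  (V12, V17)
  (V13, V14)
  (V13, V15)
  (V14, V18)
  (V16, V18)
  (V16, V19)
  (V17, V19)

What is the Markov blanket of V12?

{V1, V2, V3, V4, V5, V6, V8, V9, V10, V13, V14, V17}

By definition, MB(V12) is built from V12's parents, V12's children, and the co-parents of V12.
Parents of V12: V1, V2, V4, V8, V9, V10.
Ch(V12) = {V14, V17}.
For each child, the remaining parents (spouses of V12):
  V14: V3, V4, V5, V8, V10, V13
  V17: V1, V5, V6, V8
Union: {V1, V2, V4, V8, V9, V10} ∪ {V14, V17} ∪ {V1, V3, V4, V5, V6, V8, V10, V13} = {V1, V2, V3, V4, V5, V6, V8, V9, V10, V13, V14, V17}.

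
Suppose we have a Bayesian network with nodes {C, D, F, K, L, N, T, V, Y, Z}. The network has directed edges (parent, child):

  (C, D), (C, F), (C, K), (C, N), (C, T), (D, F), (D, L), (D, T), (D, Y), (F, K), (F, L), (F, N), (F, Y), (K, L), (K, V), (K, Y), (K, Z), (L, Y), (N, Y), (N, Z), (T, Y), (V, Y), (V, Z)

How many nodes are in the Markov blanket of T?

Recall MB(v) = parents ∪ children ∪ spouses, where spouses are the other parents of v's children.
T's parents: C, D.
Children of T: Y.
Co-parents of T (other parents of its children):
  parents(Y) \ {T} = {D, F, K, L, N, V}.
MB(T) = {C, D, F, K, L, N, V, Y}, which has 8 nodes.

8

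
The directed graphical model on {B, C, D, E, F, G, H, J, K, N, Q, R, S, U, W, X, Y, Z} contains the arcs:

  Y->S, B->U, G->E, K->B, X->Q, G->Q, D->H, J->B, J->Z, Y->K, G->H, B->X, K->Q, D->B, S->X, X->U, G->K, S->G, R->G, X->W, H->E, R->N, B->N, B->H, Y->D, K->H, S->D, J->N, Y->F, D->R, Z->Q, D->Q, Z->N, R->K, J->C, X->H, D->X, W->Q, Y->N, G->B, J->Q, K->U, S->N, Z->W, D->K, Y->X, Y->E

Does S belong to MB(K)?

No

The Markov blanket of a node is its parents, its children, and the other parents of its children.
Parents of K: D, G, R, Y.
K's children: B, H, Q, U.
Co-parents of K (other parents of its children):
  parents(B) \ {K} = {D, G, J}.
  parents(Q) \ {K} = {D, G, J, W, X, Z}.
  U's other parents are B, X.
  H's other parents are B, D, G, X.
MB(K) = {B, D, G, H, J, Q, R, U, W, X, Y, Z}; S is not in this set.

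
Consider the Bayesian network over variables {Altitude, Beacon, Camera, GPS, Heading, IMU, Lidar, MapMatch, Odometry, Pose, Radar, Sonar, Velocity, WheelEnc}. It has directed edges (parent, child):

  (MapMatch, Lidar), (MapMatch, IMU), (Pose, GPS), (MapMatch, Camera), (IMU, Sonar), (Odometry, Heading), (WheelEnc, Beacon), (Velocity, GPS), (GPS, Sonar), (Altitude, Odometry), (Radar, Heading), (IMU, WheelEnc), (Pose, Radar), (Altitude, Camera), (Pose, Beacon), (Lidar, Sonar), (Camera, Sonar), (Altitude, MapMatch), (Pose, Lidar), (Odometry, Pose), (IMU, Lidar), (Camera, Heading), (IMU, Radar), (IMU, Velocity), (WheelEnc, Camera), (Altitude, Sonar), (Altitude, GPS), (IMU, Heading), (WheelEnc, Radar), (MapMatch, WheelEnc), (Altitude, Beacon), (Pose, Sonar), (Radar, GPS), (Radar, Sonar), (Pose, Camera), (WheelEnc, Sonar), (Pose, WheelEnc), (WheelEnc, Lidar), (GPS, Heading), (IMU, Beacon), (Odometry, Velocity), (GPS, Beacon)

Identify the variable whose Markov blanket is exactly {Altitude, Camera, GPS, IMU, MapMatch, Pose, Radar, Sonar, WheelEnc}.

Lidar

The target node must have every member of {Altitude, Camera, GPS, IMU, MapMatch, Pose, Radar, Sonar, WheelEnc} as a parent, child, or co-parent, and no others.
Parents of Lidar: IMU, MapMatch, Pose, WheelEnc; children: Sonar; co-parents: Altitude, Camera, GPS, IMU, Pose, Radar, WheelEnc.
These exactly cover the given set, so the node is Lidar.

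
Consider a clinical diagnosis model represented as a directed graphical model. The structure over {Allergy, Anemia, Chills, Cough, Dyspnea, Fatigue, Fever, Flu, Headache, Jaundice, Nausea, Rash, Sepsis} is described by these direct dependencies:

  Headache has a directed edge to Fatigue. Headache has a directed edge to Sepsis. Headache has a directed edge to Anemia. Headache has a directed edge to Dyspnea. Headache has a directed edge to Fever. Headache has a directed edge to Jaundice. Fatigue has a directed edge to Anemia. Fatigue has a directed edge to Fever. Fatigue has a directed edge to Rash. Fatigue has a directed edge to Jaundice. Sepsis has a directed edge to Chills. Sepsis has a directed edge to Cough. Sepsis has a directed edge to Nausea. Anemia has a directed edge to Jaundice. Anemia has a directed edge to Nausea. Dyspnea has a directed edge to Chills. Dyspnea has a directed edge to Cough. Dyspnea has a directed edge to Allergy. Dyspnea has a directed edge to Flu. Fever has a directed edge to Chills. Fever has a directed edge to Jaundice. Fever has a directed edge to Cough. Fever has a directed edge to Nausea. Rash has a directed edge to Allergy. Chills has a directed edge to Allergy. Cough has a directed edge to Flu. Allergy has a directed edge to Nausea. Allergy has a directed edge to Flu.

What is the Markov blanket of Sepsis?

Recall MB(v) = parents ∪ children ∪ spouses, where spouses are the other parents of v's children.
Sepsis's parents: Headache.
Ch(Sepsis) = {Chills, Cough, Nausea}.
Co-parents of Sepsis (other parents of its children):
  Chills: Dyspnea, Fever
  Cough: Dyspnea, Fever
  Nausea: Allergy, Anemia, Fever
Taking the union gives {Allergy, Anemia, Chills, Cough, Dyspnea, Fever, Headache, Nausea}.

{Allergy, Anemia, Chills, Cough, Dyspnea, Fever, Headache, Nausea}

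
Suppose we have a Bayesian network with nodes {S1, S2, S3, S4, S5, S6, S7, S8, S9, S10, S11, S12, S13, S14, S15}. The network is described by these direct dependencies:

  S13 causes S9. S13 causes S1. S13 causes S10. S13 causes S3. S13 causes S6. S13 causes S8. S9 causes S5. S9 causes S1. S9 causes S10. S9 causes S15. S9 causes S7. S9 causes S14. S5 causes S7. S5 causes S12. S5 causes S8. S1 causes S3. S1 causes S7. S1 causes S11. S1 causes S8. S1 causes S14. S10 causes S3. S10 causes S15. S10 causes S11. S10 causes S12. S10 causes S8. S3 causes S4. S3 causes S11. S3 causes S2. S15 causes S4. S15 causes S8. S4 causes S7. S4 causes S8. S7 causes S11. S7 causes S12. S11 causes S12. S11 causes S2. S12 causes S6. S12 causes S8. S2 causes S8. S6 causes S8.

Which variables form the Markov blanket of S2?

{S1, S3, S4, S5, S6, S8, S10, S11, S12, S13, S15}

S2 has parents S3, S11.
S2 has child S8.
For each child, the remaining parents (spouses of S2):
  S8: S1, S4, S5, S6, S10, S12, S13, S15
So the Markov blanket of S2 is {S1, S3, S4, S5, S6, S8, S10, S11, S12, S13, S15}.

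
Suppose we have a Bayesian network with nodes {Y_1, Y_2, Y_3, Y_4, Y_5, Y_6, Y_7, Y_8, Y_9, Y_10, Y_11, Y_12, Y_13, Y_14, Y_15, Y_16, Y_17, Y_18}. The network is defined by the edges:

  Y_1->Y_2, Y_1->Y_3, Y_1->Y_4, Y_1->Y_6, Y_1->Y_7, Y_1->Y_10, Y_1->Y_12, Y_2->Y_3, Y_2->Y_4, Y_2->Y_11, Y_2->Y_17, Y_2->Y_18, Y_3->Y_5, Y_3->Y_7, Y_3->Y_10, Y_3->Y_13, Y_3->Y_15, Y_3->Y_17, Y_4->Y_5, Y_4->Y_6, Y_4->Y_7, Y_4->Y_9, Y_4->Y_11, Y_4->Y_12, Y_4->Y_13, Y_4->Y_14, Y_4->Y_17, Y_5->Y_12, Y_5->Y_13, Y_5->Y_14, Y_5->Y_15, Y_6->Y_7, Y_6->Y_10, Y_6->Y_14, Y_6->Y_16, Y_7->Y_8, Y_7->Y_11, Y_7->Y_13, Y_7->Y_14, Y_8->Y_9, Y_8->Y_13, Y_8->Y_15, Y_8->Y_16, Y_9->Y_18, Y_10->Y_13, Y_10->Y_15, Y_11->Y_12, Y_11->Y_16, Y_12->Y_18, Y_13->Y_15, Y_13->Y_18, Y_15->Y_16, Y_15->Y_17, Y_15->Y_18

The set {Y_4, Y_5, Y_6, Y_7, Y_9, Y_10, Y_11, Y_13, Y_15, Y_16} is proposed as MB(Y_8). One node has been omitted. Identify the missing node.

A node's Markov blanket = Pa ∪ Ch ∪ (parents of Ch other than the node itself).
Y_8 has children Y_9, Y_13, Y_15, Y_16.
Pa(Y_8) = {Y_7}.
Other parents of Y_8's children:
  parents(Y_9) \ {Y_8} = {Y_4}.
  Y_13 also has parents Y_3, Y_4, Y_5, Y_7, Y_10.
  Y_15's other parents are Y_3, Y_5, Y_10, Y_13.
  Y_16's other parents are Y_6, Y_11, Y_15.
MB(Y_8) = {Y_3, Y_4, Y_5, Y_6, Y_7, Y_9, Y_10, Y_11, Y_13, Y_15, Y_16}.
Comparing with the claimed set, Y_3 is missing.

Y_3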